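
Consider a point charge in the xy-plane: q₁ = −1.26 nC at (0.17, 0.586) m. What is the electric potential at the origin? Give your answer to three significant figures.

-18.6 V

Electric potential is a scalar, so the contributions from each charge add algebraically: V = Σ kqᵢ/rᵢ.
Distances from the field point to each charge: r₁ = 0.610 m.
V = k[(-1.26×10⁻⁹)/(0.610)] = -18.6 V.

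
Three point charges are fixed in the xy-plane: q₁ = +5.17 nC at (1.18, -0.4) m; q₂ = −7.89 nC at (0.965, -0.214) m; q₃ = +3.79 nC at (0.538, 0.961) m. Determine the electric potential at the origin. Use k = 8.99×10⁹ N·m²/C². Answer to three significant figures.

-3.52 V

The total potential is the scalar sum of each charge's contribution, V = Σ kqᵢ/rᵢ.
Distances from the field point to each charge: r₁ = 1.25 m, r₂ = 0.988 m, r₃ = 1.10 m.
V = k[(5.17×10⁻⁹)/(1.25) + (-7.89×10⁻⁹)/(0.988) + (3.79×10⁻⁹)/(1.10)] = -3.52 V.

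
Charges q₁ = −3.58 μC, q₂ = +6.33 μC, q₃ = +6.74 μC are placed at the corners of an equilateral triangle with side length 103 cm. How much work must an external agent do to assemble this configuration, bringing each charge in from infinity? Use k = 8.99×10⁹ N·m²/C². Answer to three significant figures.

The work to assemble the configuration equals its total potential energy, U = Σ kqᵢqⱼ/rᵢⱼ over all pairs.
All three pair separations equal the side length, 1.03 m.
U = (-0.198) + (-0.211) + (0.372) = -0.0360 J.

-0.0360 J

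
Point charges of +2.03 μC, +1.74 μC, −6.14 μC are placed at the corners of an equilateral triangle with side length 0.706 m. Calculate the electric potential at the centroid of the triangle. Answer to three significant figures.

-5.23×10⁴ V

The total potential is the scalar sum of each charge's contribution, V = Σ kqᵢ/rᵢ.
The distance from each vertex to the centroid is a/√3 = 0.408 m.
V = k[(2.03×10⁻⁶)/(0.408) + (1.74×10⁻⁶)/(0.408) + (-6.14×10⁻⁶)/(0.408)] = -5.23×10⁴ V.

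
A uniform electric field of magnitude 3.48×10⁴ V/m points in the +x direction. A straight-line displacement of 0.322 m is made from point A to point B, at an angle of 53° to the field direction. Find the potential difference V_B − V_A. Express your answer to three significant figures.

Only the component of displacement along E changes the potential: ΔV = −E·d·cosθ.
ΔV = −(3.48×10⁴ V/m)(0.322 m)cos53° = -6740 V.

-6740 V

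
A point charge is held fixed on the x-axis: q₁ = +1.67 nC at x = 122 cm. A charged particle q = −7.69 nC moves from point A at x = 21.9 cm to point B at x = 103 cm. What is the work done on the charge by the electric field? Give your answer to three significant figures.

4.92×10⁻⁷ J

The work done by the electric force is W_field = −ΔU = −q(V_B − V_A) = q(V_A − V_B).
At A: distance to the source charge is 1.00 m; V_A = kq₁/r = 15.0 V.
At B: distance to the source charge is 0.190 m; V_B = kq₁/r = 79.0 V.
ΔV = V_B − V_A = 64.0 V.
W_field = −qΔV = −(-7.69×10⁻⁹ C)(64.0 V) = 4.92×10⁻⁷ J.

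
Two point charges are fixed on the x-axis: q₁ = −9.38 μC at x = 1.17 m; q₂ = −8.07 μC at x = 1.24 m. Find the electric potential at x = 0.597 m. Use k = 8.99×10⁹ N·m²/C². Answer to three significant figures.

The total potential is the scalar sum of each charge's contribution, V = Σ kqᵢ/rᵢ.
Distances from the field point to each charge: r₁ = 0.573 m, r₂ = 0.643 m.
V = k[(-9.38×10⁻⁶)/(0.573) + (-8.07×10⁻⁶)/(0.643)] = -2.60×10⁵ V.

-2.60×10⁵ V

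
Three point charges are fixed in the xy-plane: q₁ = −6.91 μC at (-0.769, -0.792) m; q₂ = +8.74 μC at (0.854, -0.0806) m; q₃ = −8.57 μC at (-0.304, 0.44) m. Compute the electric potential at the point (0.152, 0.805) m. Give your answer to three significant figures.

Electric potential is a scalar, so the contributions from each charge add algebraically: V = Σ kqᵢ/rᵢ.
Distances from the field point to each charge: r₁ = 1.84 m, r₂ = 1.13 m, r₃ = 0.584 m.
V = k[(-6.91×10⁻⁶)/(1.84) + (8.74×10⁻⁶)/(1.13) + (-8.57×10⁻⁶)/(0.584)] = -9.61×10⁴ V.

-9.61×10⁴ V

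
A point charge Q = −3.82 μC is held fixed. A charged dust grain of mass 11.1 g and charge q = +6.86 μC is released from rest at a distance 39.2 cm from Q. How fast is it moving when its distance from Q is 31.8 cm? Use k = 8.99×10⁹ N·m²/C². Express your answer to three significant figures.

5.02 m/s

Only the electrostatic force acts, so mechanical energy is conserved: ½mv² = U₁ − U₂ = kQq(1/r₁ − 1/r₂).
U₁ − U₂ = (8.99×10⁹ N·m²/C²)(-3.82×10⁻⁶ C)(6.86×10⁻⁶ C)(1/0.392 − 1/0.318) = 0.140 J.
v = √(2·0.140/0.0111) = 5.02 m/s.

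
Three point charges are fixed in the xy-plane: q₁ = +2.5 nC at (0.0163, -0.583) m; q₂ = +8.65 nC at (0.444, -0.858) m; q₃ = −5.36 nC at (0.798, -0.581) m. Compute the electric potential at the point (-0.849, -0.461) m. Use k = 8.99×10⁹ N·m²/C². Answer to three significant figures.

The total potential is the scalar sum of each charge's contribution, V = Σ kqᵢ/rᵢ.
Distances from the field point to each charge: r₁ = 0.874 m, r₂ = 1.35 m, r₃ = 1.65 m.
V = k[(2.50×10⁻⁹)/(0.874) + (8.65×10⁻⁹)/(1.35) + (-5.36×10⁻⁹)/(1.65)] = 54.0 V.

54.0 V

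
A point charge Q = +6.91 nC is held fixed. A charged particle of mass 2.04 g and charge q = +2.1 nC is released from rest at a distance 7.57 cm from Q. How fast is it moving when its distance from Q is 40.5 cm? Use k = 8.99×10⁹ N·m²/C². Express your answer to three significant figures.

0.0371 m/s

Only the electrostatic force acts, so mechanical energy is conserved: ½mv² = U₁ − U₂ = kQq(1/r₁ − 1/r₂).
U₁ − U₂ = (8.99×10⁹ N·m²/C²)(6.91×10⁻⁹ C)(2.10×10⁻⁹ C)(1/0.0757 − 1/0.405) = 1.40×10⁻⁶ J.
v = √(2·1.40×10⁻⁶/2.04×10⁻³) = 0.0371 m/s.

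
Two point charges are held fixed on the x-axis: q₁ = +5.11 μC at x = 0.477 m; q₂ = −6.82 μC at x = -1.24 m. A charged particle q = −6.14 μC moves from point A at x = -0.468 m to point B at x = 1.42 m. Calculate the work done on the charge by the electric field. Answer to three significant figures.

The work done by the electric force is W_field = −ΔU = −q(V_B − V_A) = q(V_A − V_B).
At A: distances to the source charges are 0.945 m, 0.772 m; V_A = Σ kqᵢ/rᵢ = -3.08×10⁴ V.
At B: distances to the source charges are 0.943 m, 2.66 m; V_B = Σ kqᵢ/rᵢ = 2.57×10⁴ V.
ΔV = V_B − V_A = 5.65×10⁴ V.
W_field = −qΔV = −(-6.14×10⁻⁶ C)(5.65×10⁴ V) = 0.347 J.

0.347 J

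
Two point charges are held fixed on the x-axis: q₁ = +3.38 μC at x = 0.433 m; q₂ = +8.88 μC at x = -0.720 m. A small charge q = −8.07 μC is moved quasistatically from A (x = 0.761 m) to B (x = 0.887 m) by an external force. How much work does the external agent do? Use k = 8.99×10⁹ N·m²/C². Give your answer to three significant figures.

0.242 J

For quasistatic motion the external work equals the change in potential energy: W_ext = qΔV = q(V_B − V_A).
At A: distances to the source charges are 0.328 m, 1.48 m; V_A = Σ kqᵢ/rᵢ = 1.47×10⁵ V.
At B: distances to the source charges are 0.454 m, 1.61 m; V_B = Σ kqᵢ/rᵢ = 1.17×10⁵ V.
ΔV = V_B − V_A = -2.99×10⁴ V.
W_ext = qΔV = (-8.07×10⁻⁶ C)(-2.99×10⁴ V) = 0.242 J.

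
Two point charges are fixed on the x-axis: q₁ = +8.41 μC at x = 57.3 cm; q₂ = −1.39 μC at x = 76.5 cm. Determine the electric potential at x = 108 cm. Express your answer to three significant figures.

The total potential is the scalar sum of each charge's contribution, V = Σ kqᵢ/rᵢ.
Distances from the field point to each charge: r₁ = 0.507 m, r₂ = 0.315 m.
V = k[(8.41×10⁻⁶)/(0.507) + (-1.39×10⁻⁶)/(0.315)] = 1.09×10⁵ V.

1.09×10⁵ V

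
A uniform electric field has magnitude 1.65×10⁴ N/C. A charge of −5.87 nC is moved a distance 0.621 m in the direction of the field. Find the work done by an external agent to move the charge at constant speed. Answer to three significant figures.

6.01×10⁻⁵ J

The potential change for a displacement 0.621 m in the direction of the field is ΔV = −Ed = -1.02×10⁴ V.
W_ext = qΔV = 6.01×10⁻⁵ J.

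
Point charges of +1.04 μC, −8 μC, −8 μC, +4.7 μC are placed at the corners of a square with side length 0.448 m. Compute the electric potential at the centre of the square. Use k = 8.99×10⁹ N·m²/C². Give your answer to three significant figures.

Electric potential is a scalar, so the contributions from each charge add algebraically: V = Σ kqᵢ/rᵢ.
The distance from each corner to the centre is a√2/2 = 0.317 m.
V = k[(1.04×10⁻⁶)/(0.317) + (-8.00×10⁻⁶)/(0.317) + (-8.00×10⁻⁶)/(0.317) + (4.70×10⁻⁶)/(0.317)] = -2.91×10⁵ V.

-2.91×10⁵ V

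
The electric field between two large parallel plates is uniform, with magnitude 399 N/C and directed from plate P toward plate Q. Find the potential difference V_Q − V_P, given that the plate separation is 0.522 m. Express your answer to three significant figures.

In a uniform field, potential decreases in the direction of E: ΔV = −E·d for a displacement d parallel to E.
Going from P to Q is a displacement of 0.522 m along the field, so V_Q − V_P = −Ed = -208 V.

-208 V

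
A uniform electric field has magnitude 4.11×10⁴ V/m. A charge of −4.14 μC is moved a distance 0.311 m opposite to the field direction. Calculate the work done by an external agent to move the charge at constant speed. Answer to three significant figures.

The potential change for a displacement 0.311 m opposite to the field direction is ΔV = +Ed = 1.28×10⁴ V.
W_ext = qΔV = -0.0529 J.

-0.0529 J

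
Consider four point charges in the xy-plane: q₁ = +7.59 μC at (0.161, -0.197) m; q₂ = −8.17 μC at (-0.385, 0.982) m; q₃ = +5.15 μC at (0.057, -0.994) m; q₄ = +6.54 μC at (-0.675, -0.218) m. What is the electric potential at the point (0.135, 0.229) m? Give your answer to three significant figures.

1.81×10⁵ V

Electric potential is a scalar, so the contributions from each charge add algebraically: V = Σ kqᵢ/rᵢ.
Distances from the field point to each charge: r₁ = 0.427 m, r₂ = 0.915 m, r₃ = 1.23 m, r₄ = 0.925 m.
V = k[(7.59×10⁻⁶)/(0.427) + (-8.17×10⁻⁶)/(0.915) + (5.15×10⁻⁶)/(1.23) + (6.54×10⁻⁶)/(0.925)] = 1.81×10⁵ V.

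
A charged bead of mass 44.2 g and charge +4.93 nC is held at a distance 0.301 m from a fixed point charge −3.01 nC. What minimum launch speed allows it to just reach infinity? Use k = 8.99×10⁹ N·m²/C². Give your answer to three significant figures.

To just escape, total mechanical energy must reach zero at infinity: ½mv²_min + U = 0, so ½mv²_min = −U = |kQq|/r.
|U| = |kQq|/r = (8.99×10⁹ N·m²/C²)(3.01×10⁻⁹)(4.93×10⁻⁹)/(0.301) = 4.43×10⁻⁷ J.
v_min = √(2|U|/m) = √(2·4.43×10⁻⁷/0.0442) = 4.48×10⁻³ m/s.

4.48×10⁻³ m/s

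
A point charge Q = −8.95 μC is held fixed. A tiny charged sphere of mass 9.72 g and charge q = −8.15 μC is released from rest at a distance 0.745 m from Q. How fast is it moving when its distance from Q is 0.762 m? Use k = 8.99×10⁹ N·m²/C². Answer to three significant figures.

2.01 m/s

Only the electrostatic force acts, so mechanical energy is conserved: ½mv² = U₁ − U₂ = kQq(1/r₁ − 1/r₂).
U₁ − U₂ = (8.99×10⁹ N·m²/C²)(-8.95×10⁻⁶ C)(-8.15×10⁻⁶ C)(1/0.745 − 1/0.762) = 0.0196 J.
v = √(2·0.0196/9.72×10⁻³) = 2.01 m/s.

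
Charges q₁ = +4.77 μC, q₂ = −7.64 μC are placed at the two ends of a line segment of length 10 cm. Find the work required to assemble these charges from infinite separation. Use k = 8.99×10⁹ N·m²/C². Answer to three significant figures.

-3.28 J

The assembly work is the sum of pairwise potential energies, U = Σ_{i<j} kqᵢqⱼ/rᵢⱼ.
The separation is r = 0.100 m.
U = (-3.28) = -3.28 J.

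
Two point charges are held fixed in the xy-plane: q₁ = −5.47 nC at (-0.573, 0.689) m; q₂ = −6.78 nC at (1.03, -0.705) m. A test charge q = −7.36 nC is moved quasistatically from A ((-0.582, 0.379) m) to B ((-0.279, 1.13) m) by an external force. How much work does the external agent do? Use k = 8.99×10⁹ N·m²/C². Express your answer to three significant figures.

For quasistatic motion the external work equals the change in potential energy: W_ext = qΔV = q(V_B − V_A).
At A: distances to the source charges are 0.310 m, 1.94 m; V_A = Σ kqᵢ/rᵢ = -190 V.
At B: distances to the source charges are 0.530 m, 2.25 m; V_B = Σ kqᵢ/rᵢ = -120 V.
ΔV = V_B − V_A = 70.1 V.
W_ext = qΔV = (-7.36×10⁻⁹ C)(70.1 V) = -5.16×10⁻⁷ J.

-5.16×10⁻⁷ J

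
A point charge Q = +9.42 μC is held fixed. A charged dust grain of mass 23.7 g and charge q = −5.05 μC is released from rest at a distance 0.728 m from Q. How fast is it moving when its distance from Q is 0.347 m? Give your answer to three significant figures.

7.38 m/s

Only the electrostatic force acts, so mechanical energy is conserved: ½mv² = U₁ − U₂ = kQq(1/r₁ − 1/r₂).
U₁ − U₂ = (8.99×10⁹ N·m²/C²)(9.42×10⁻⁶ C)(-5.05×10⁻⁶ C)(1/0.728 − 1/0.347) = 0.645 J.
v = √(2·0.645/0.0237) = 7.38 m/s.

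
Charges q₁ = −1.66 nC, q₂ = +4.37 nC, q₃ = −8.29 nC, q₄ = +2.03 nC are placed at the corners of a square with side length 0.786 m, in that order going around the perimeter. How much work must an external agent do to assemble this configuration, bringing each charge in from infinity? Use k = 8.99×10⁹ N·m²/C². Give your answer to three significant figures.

The assembly work is the sum of pairwise potential energies, U = Σ_{i<j} kqᵢqⱼ/rᵢⱼ.
The four side pairs have separation 0.786 m and the two diagonal pairs 1.11 m.
Summing all 6 pair terms gives U = -5.45×10⁻⁷ J.

-5.45×10⁻⁷ J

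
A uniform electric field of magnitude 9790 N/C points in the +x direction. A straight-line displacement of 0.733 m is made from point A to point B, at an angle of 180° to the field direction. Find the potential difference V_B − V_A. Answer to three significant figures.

Only the component of displacement along E changes the potential: ΔV = −E·d·cosθ.
ΔV = −(9790 V/m)(0.733 m)cos180° = 7180 V.

7180 V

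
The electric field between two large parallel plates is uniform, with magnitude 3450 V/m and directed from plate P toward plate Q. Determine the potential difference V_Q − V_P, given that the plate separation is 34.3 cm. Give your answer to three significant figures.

In a uniform field, potential decreases in the direction of E: ΔV = −E·d for a displacement d parallel to E.
Going from P to Q is a displacement of 34.3 cm along the field, so V_Q − V_P = −Ed = -1180 V.

-1180 V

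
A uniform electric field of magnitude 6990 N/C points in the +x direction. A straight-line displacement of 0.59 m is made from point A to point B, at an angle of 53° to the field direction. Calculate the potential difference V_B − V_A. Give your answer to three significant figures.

Only the component of displacement along E changes the potential: ΔV = −E·d·cosθ.
ΔV = −(6990 V/m)(0.590 m)cos53° = -2480 V.

-2480 V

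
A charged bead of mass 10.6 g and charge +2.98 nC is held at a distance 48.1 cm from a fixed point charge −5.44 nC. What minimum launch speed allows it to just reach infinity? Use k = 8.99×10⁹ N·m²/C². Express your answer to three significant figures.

To just escape, total mechanical energy must reach zero at infinity: ½mv²_min + U = 0, so ½mv²_min = −U = |kQq|/r.
|U| = |kQq|/r = (8.99×10⁹ N·m²/C²)(5.44×10⁻⁹)(2.98×10⁻⁹)/(0.481) = 3.03×10⁻⁷ J.
v_min = √(2|U|/m) = √(2·3.03×10⁻⁷/0.0106) = 7.56×10⁻³ m/s.

7.56×10⁻³ m/s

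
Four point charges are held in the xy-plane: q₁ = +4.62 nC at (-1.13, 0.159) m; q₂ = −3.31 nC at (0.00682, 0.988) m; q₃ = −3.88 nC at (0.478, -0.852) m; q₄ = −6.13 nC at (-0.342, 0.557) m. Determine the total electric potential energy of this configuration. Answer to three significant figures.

The assembly work is the sum of pairwise potential energies, U = Σ_{i<j} kqᵢqⱼ/rᵢⱼ.
Pair separations: r₁₂ = 1.41 m, r₁₃ = 1.90 m, r₁₄ = 0.883 m, r₂₃ = 1.90 m, r₂₄ = 0.554 m, r₃₄ = 1.63 m.
Summing all 6 pair terms gives U = 5.00×10⁻⁸ J.

5.00×10⁻⁸ J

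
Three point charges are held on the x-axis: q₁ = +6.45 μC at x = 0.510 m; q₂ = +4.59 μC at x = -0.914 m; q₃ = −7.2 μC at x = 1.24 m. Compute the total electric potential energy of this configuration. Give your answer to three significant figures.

-0.523 J

The assembly work is the sum of pairwise potential energies, U = Σ_{i<j} kqᵢqⱼ/rᵢⱼ.
Pair separations: r₁₂ = 1.42 m, r₁₃ = 0.730 m, r₂₃ = 2.15 m.
U = (0.187) + (-0.572) + (-0.138) = -0.523 J.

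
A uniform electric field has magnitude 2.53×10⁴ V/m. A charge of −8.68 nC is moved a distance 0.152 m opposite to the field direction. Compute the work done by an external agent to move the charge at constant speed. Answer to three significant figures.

The potential change for a displacement 0.152 m opposite to the field direction is ΔV = +Ed = 3850 V.
W_ext = qΔV = -3.34×10⁻⁵ J.

-3.34×10⁻⁵ J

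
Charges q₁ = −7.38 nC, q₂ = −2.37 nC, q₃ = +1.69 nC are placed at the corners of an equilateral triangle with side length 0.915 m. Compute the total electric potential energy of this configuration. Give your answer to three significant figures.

The work to assemble the configuration equals its total potential energy, U = Σ kqᵢqⱼ/rᵢⱼ over all pairs.
All three pair separations equal the side length, 0.915 m.
U = (1.72×10⁻⁷) + (-1.23×10⁻⁷) + (-3.94×10⁻⁸) = 9.95×10⁻⁹ J.

9.95×10⁻⁹ J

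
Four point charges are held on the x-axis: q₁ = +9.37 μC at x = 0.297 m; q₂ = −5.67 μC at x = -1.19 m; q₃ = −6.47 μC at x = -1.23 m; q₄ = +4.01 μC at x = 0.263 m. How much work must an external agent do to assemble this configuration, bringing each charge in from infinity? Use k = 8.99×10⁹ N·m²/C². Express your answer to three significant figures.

17.2 J

The work to assemble the configuration equals its total potential energy, U = Σ kqᵢqⱼ/rᵢⱼ over all pairs.
Pair separations: r₁₂ = 1.49 m, r₁₃ = 1.53 m, r₁₄ = 0.0340 m, r₂₃ = 0.0400 m, r₂₄ = 1.45 m, r₃₄ = 1.49 m.
Summing all 6 pair terms gives U = 17.2 J.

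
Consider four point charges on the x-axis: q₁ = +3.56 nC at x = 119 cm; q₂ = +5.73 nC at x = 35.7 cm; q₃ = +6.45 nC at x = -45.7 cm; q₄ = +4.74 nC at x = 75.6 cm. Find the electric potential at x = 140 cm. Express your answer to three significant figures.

Electric potential is a scalar, so the contributions from each charge add algebraically: V = Σ kqᵢ/rᵢ.
Distances from the field point to each charge: r₁ = 0.210 m, r₂ = 1.04 m, r₃ = 1.86 m, r₄ = 0.644 m.
V = k[(3.56×10⁻⁹)/(0.210) + (5.73×10⁻⁹)/(1.04) + (6.45×10⁻⁹)/(1.86) + (4.74×10⁻⁹)/(0.644)] = 299 V.

299 V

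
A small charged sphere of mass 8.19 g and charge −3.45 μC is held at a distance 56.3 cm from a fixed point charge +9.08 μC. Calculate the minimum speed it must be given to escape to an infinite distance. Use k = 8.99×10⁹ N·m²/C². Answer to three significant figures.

11.1 m/s

To just escape, total mechanical energy must reach zero at infinity: ½mv²_min + U = 0, so ½mv²_min = −U = |kQq|/r.
|U| = |kQq|/r = (8.99×10⁹ N·m²/C²)(9.08×10⁻⁶)(3.45×10⁻⁶)/(0.563) = 0.500 J.
v_min = √(2|U|/m) = √(2·0.500/8.19×10⁻³) = 11.1 m/s.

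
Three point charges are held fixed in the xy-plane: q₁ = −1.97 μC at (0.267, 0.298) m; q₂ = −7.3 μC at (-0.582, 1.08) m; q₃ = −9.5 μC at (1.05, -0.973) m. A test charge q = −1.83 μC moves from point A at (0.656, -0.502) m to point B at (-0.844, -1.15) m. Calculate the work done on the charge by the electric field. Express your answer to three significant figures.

The work done by the electric force is W_field = −ΔU = −q(V_B − V_A) = q(V_A − V_B).
At A: distances to the source charges are 0.890 m, 2.01 m, 0.614 m; V_A = Σ kqᵢ/rᵢ = -1.92×10⁵ V.
At B: distances to the source charges are 1.83 m, 2.25 m, 1.90 m; V_B = Σ kqᵢ/rᵢ = -8.38×10⁴ V.
ΔV = V_B − V_A = 1.08×10⁵ V.
W_field = −qΔV = −(-1.83×10⁻⁶ C)(1.08×10⁵ V) = 0.197 J.

0.197 J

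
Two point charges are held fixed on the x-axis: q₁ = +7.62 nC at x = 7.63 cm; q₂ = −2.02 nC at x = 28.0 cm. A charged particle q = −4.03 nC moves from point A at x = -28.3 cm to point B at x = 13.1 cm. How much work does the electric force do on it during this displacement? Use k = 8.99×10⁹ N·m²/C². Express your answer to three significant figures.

3.92×10⁻⁶ J

The work done by the electric force is W_field = −ΔU = −q(V_B − V_A) = q(V_A − V_B).
At A: distances to the source charges are 0.359 m, 0.563 m; V_A = Σ kqᵢ/rᵢ = 158 V.
At B: distances to the source charges are 0.0547 m, 0.149 m; V_B = Σ kqᵢ/rᵢ = 1130 V.
ΔV = V_B − V_A = 972 V.
W_field = −qΔV = −(-4.03×10⁻⁹ C)(972 V) = 3.92×10⁻⁶ J.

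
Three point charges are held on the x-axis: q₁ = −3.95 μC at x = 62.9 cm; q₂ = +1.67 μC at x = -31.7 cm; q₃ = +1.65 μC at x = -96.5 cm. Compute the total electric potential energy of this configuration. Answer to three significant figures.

-0.0612 J

The assembly work is the sum of pairwise potential energies, U = Σ_{i<j} kqᵢqⱼ/rᵢⱼ.
Pair separations: r₁₂ = 0.946 m, r₁₃ = 1.59 m, r₂₃ = 0.648 m.
U = (-0.0627) + (-0.0368) + (0.0382) = -0.0612 J.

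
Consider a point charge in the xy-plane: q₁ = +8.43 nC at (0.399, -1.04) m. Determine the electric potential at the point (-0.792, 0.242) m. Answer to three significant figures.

Electric potential is a scalar, so the contributions from each charge add algebraically: V = Σ kqᵢ/rᵢ.
Distances from the field point to each charge: r₁ = 1.75 m.
V = k[(8.43×10⁻⁹)/(1.75)] = 43.3 V.

43.3 V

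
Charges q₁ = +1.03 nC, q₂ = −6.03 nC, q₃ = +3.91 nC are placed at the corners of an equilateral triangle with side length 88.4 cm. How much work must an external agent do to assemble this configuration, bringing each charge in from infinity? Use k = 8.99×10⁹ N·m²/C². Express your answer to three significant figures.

The assembly work is the sum of pairwise potential energies, U = Σ_{i<j} kqᵢqⱼ/rᵢⱼ.
All three pair separations equal the side length, 0.884 m.
U = (-6.32×10⁻⁸) + (4.10×10⁻⁸) + (-2.40×10⁻⁷) = -2.62×10⁻⁷ J.

-2.62×10⁻⁷ J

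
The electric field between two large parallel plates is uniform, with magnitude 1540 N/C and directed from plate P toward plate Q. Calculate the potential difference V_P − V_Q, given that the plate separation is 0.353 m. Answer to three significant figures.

In a uniform field, potential decreases in the direction of E: ΔV = −E·d for a displacement d parallel to E.
Going from Q to P is a displacement of 0.353 m opposite to the field, so V_P − V_Q = +Ed = 544 V.

544 V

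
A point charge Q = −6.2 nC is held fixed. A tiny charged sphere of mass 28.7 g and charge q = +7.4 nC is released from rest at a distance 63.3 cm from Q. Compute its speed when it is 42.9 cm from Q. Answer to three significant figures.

4.65×10⁻³ m/s

Only the electrostatic force acts, so mechanical energy is conserved: ½mv² = U₁ − U₂ = kQq(1/r₁ − 1/r₂).
U₁ − U₂ = (8.99×10⁹ N·m²/C²)(-6.20×10⁻⁹ C)(7.40×10⁻⁹ C)(1/0.633 − 1/0.429) = 3.10×10⁻⁷ J.
v = √(2·3.10×10⁻⁷/0.0287) = 4.65×10⁻³ m/s.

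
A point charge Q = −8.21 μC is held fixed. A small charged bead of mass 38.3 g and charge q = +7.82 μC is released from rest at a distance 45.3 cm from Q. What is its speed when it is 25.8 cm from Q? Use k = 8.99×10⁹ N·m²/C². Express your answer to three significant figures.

Only the electrostatic force acts, so mechanical energy is conserved: ½mv² = U₁ − U₂ = kQq(1/r₁ − 1/r₂).
U₁ − U₂ = (8.99×10⁹ N·m²/C²)(-8.21×10⁻⁶ C)(7.82×10⁻⁶ C)(1/0.453 − 1/0.258) = 0.963 J.
v = √(2·0.963/0.0383) = 7.09 m/s.

7.09 m/s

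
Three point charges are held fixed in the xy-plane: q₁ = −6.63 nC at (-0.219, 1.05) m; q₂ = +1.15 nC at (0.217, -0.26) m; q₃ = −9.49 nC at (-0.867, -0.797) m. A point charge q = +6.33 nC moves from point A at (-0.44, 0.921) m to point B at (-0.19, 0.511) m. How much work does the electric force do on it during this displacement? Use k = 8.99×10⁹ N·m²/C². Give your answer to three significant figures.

-7.40×10⁻⁷ J

The work done by the electric force is W_field = −ΔU = −q(V_B − V_A) = q(V_A − V_B).
At A: distances to the source charges are 0.256 m, 1.35 m, 1.77 m; V_A = Σ kqᵢ/rᵢ = -273 V.
At B: distances to the source charges are 0.540 m, 0.872 m, 1.47 m; V_B = Σ kqᵢ/rᵢ = -156 V.
ΔV = V_B − V_A = 117 V.
W_field = −qΔV = −(6.33×10⁻⁹ C)(117 V) = -7.40×10⁻⁷ J.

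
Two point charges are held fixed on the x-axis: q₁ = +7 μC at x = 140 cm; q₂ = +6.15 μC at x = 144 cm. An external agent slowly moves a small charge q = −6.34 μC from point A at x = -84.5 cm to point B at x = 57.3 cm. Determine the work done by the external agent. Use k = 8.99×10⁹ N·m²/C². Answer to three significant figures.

For quasistatic motion the external work equals the change in potential energy: W_ext = qΔV = q(V_B − V_A).
At A: distances to the source charges are 2.25 m, 2.29 m; V_A = Σ kqᵢ/rᵢ = 5.22×10⁴ V.
At B: distances to the source charges are 0.827 m, 0.867 m; V_B = Σ kqᵢ/rᵢ = 1.40×10⁵ V.
ΔV = V_B − V_A = 8.76×10⁴ V.
W_ext = qΔV = (-6.34×10⁻⁶ C)(8.76×10⁴ V) = -0.556 J.

-0.556 J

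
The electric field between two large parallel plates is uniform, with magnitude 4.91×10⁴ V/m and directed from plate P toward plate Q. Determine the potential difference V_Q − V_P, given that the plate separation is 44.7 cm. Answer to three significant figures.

-2.19×10⁴ V

In a uniform field, potential decreases in the direction of E: ΔV = −E·d for a displacement d parallel to E.
Going from P to Q is a displacement of 44.7 cm along the field, so V_Q − V_P = −Ed = -2.19×10⁴ V.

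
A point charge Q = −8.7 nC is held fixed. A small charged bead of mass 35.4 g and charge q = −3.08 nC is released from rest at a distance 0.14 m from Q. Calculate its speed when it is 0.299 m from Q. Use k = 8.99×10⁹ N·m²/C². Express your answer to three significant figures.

7.19×10⁻³ m/s

Only the electrostatic force acts, so mechanical energy is conserved: ½mv² = U₁ − U₂ = kQq(1/r₁ − 1/r₂).
U₁ − U₂ = (8.99×10⁹ N·m²/C²)(-8.70×10⁻⁹ C)(-3.08×10⁻⁹ C)(1/0.140 − 1/0.299) = 9.15×10⁻⁷ J.
v = √(2·9.15×10⁻⁷/0.0354) = 7.19×10⁻³ m/s.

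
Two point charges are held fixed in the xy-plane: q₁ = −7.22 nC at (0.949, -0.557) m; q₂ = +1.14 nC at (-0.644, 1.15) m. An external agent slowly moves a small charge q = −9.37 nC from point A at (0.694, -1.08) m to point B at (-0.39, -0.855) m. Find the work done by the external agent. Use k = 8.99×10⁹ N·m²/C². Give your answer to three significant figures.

-6.12×10⁻⁷ J

For quasistatic motion the external work equals the change in potential energy: W_ext = qΔV = q(V_B − V_A).
At A: distances to the source charges are 0.582 m, 2.60 m; V_A = Σ kqᵢ/rᵢ = -108 V.
At B: distances to the source charges are 1.37 m, 2.02 m; V_B = Σ kqᵢ/rᵢ = -42.2 V.
ΔV = V_B − V_A = 65.4 V.
W_ext = qΔV = (-9.37×10⁻⁹ C)(65.4 V) = -6.12×10⁻⁷ J.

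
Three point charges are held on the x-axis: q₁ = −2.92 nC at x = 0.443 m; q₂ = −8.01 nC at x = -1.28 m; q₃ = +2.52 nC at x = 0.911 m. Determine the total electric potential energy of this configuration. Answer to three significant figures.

The work to assemble the configuration equals its total potential energy, U = Σ kqᵢqⱼ/rᵢⱼ over all pairs.
Pair separations: r₁₂ = 1.72 m, r₁₃ = 0.468 m, r₂₃ = 2.19 m.
U = (1.22×10⁻⁷) + (-1.41×10⁻⁷) + (-8.28×10⁻⁸) = -1.02×10⁻⁷ J.

-1.02×10⁻⁷ J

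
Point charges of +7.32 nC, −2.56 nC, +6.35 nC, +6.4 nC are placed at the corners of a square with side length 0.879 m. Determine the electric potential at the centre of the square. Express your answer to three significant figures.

The total potential is the scalar sum of each charge's contribution, V = Σ kqᵢ/rᵢ.
The distance from each corner to the centre is a√2/2 = 0.622 m.
V = k[(7.32×10⁻⁹)/(0.622) + (-2.56×10⁻⁹)/(0.622) + (6.35×10⁻⁹)/(0.622) + (6.40×10⁻⁹)/(0.622)] = 253 V.

253 V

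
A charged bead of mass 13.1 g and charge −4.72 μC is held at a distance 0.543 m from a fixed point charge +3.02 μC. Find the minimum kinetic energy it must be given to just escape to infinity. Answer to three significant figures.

0.236 J

To just escape, total mechanical energy must reach zero at infinity: ½mv²_min + U = 0, so ½mv²_min = −U = |kQq|/r.
|U| = |kQq|/r = (8.99×10⁹ N·m²/C²)(3.02×10⁻⁶)(4.72×10⁻⁶)/(0.543) = 0.236 J.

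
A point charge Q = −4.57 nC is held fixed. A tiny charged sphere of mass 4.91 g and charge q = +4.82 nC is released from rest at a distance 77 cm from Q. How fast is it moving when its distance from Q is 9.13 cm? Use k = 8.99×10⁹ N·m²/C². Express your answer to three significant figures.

0.0279 m/s

Only the electrostatic force acts, so mechanical energy is conserved: ½mv² = U₁ − U₂ = kQq(1/r₁ − 1/r₂).
U₁ − U₂ = (8.99×10⁹ N·m²/C²)(-4.57×10⁻⁹ C)(4.82×10⁻⁹ C)(1/0.770 − 1/0.0913) = 1.91×10⁻⁶ J.
v = √(2·1.91×10⁻⁶/4.91×10⁻³) = 0.0279 m/s.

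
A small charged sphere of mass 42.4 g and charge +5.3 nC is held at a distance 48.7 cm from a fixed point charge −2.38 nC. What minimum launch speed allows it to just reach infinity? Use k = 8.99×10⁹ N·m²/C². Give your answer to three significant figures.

To just escape, total mechanical energy must reach zero at infinity: ½mv²_min + U = 0, so ½mv²_min = −U = |kQq|/r.
|U| = |kQq|/r = (8.99×10⁹ N·m²/C²)(2.38×10⁻⁹)(5.30×10⁻⁹)/(0.487) = 2.33×10⁻⁷ J.
v_min = √(2|U|/m) = √(2·2.33×10⁻⁷/0.0424) = 3.31×10⁻³ m/s.

3.31×10⁻³ m/s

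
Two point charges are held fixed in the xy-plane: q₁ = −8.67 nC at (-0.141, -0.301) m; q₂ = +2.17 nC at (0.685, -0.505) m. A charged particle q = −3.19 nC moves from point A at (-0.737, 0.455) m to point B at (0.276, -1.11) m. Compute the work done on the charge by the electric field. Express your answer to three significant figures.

The work done by the electric force is W_field = −ΔU = −q(V_B − V_A) = q(V_A − V_B).
At A: distances to the source charges are 0.963 m, 1.72 m; V_A = Σ kqᵢ/rᵢ = -69.6 V.
At B: distances to the source charges are 0.910 m, 0.730 m; V_B = Σ kqᵢ/rᵢ = -58.9 V.
ΔV = V_B − V_A = 10.7 V.
W_field = −qΔV = −(-3.19×10⁻⁹ C)(10.7 V) = 3.40×10⁻⁸ J.

3.40×10⁻⁸ J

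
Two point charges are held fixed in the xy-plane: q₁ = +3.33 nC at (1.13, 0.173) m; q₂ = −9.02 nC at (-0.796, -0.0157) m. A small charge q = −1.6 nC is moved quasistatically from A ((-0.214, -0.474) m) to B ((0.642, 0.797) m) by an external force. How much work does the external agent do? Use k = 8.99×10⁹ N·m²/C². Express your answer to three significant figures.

For quasistatic motion the external work equals the change in potential energy: W_ext = qΔV = q(V_B − V_A).
At A: distances to the source charges are 1.49 m, 0.741 m; V_A = Σ kqᵢ/rᵢ = -89.4 V.
At B: distances to the source charges are 0.792 m, 1.65 m; V_B = Σ kqᵢ/rᵢ = -11.3 V.
ΔV = V_B − V_A = 78.1 V.
W_ext = qΔV = (-1.60×10⁻⁹ C)(78.1 V) = -1.25×10⁻⁷ J.

-1.25×10⁻⁷ J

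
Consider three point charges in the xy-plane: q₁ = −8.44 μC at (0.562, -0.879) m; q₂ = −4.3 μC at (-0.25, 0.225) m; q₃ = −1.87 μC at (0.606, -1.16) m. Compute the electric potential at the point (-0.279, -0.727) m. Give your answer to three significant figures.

-1.46×10⁵ V

Electric potential is a scalar, so the contributions from each charge add algebraically: V = Σ kqᵢ/rᵢ.
Distances from the field point to each charge: r₁ = 0.855 m, r₂ = 0.952 m, r₃ = 0.985 m.
V = k[(-8.44×10⁻⁶)/(0.855) + (-4.30×10⁻⁶)/(0.952) + (-1.87×10⁻⁶)/(0.985)] = -1.46×10⁵ V.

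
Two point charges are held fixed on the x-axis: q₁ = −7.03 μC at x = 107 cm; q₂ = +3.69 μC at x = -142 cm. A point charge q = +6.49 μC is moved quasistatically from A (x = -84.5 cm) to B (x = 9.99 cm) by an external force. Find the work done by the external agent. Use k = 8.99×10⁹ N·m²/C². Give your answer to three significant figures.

-0.441 J

For quasistatic motion the external work equals the change in potential energy: W_ext = qΔV = q(V_B − V_A).
At A: distances to the source charges are 1.92 m, 0.575 m; V_A = Σ kqᵢ/rᵢ = 2.47×10⁴ V.
At B: distances to the source charges are 0.970 m, 1.52 m; V_B = Σ kqᵢ/rᵢ = -4.33×10⁴ V.
ΔV = V_B − V_A = -6.80×10⁴ V.
W_ext = qΔV = (6.49×10⁻⁶ C)(-6.80×10⁴ V) = -0.441 J.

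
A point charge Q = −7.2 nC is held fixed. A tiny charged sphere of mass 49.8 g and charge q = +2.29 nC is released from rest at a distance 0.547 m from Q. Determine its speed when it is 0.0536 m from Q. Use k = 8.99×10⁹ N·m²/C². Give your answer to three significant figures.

0.0100 m/s

Only the electrostatic force acts, so mechanical energy is conserved: ½mv² = U₁ − U₂ = kQq(1/r₁ − 1/r₂).
U₁ − U₂ = (8.99×10⁹ N·m²/C²)(-7.20×10⁻⁹ C)(2.29×10⁻⁹ C)(1/0.547 − 1/0.0536) = 2.49×10⁻⁶ J.
v = √(2·2.49×10⁻⁶/0.0498) = 0.0100 m/s.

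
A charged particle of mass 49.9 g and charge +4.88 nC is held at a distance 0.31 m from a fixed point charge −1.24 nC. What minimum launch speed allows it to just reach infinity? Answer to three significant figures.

2.65×10⁻³ m/s

To just escape, total mechanical energy must reach zero at infinity: ½mv²_min + U = 0, so ½mv²_min = −U = |kQq|/r.
|U| = |kQq|/r = (8.99×10⁹ N·m²/C²)(1.24×10⁻⁹)(4.88×10⁻⁹)/(0.310) = 1.75×10⁻⁷ J.
v_min = √(2|U|/m) = √(2·1.75×10⁻⁷/0.0499) = 2.65×10⁻³ m/s.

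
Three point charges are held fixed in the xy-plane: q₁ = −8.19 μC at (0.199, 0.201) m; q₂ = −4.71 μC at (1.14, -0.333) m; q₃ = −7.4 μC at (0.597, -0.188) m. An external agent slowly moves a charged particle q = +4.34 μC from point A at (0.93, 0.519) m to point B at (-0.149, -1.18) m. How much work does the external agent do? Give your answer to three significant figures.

0.404 J

For quasistatic motion the external work equals the change in potential energy: W_ext = qΔV = q(V_B − V_A).
At A: distances to the source charges are 0.797 m, 0.877 m, 0.781 m; V_A = Σ kqᵢ/rᵢ = -2.26×10⁵ V.
At B: distances to the source charges are 1.42 m, 1.54 m, 1.24 m; V_B = Σ kqᵢ/rᵢ = -1.33×10⁵ V.
ΔV = V_B − V_A = 9.30×10⁴ V.
W_ext = qΔV = (4.34×10⁻⁶ C)(9.30×10⁴ V) = 0.404 J.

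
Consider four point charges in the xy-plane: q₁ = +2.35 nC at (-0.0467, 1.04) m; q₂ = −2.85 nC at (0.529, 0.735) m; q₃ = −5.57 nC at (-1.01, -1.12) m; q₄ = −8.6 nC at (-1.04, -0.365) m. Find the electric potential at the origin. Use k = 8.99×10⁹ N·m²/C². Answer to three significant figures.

The total potential is the scalar sum of each charge's contribution, V = Σ kqᵢ/rᵢ.
Distances from the field point to each charge: r₁ = 1.04 m, r₂ = 0.906 m, r₃ = 1.51 m, r₄ = 1.10 m.
V = k[(2.35×10⁻⁹)/(1.04) + (-2.85×10⁻⁹)/(0.906) + (-5.57×10⁻⁹)/(1.51) + (-8.60×10⁻⁹)/(1.10)] = -111 V.

-111 V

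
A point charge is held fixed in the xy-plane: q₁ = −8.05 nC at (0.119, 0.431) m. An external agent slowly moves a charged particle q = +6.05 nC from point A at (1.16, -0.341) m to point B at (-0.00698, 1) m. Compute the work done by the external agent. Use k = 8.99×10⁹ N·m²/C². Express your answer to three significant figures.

For quasistatic motion the external work equals the change in potential energy: W_ext = qΔV = q(V_B − V_A).
At A: distance to the source charge is 1.30 m; V_A = kq₁/r = -55.8 V.
At B: distance to the source charge is 0.583 m; V_B = kq₁/r = -124 V.
ΔV = V_B − V_A = -68.3 V.
W_ext = qΔV = (6.05×10⁻⁹ C)(-68.3 V) = -4.13×10⁻⁷ J.

-4.13×10⁻⁷ J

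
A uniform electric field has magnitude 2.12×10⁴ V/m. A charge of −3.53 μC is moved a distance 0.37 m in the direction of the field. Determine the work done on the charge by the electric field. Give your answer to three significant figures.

-0.0277 J

The potential change for a displacement 0.37 m in the direction of the field is ΔV = −Ed = -7840 V.
W_field = −qΔV = -0.0277 J.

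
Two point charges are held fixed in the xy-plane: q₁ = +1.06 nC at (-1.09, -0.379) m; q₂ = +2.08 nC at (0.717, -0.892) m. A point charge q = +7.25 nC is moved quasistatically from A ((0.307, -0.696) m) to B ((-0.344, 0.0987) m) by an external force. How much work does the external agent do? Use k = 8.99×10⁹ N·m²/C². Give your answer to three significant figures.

-1.75×10⁻⁷ J

For quasistatic motion the external work equals the change in potential energy: W_ext = qΔV = q(V_B − V_A).
At A: distances to the source charges are 1.43 m, 0.454 m; V_A = Σ kqᵢ/rᵢ = 47.8 V.
At B: distances to the source charges are 0.886 m, 1.45 m; V_B = Σ kqᵢ/rᵢ = 23.6 V.
ΔV = V_B − V_A = -24.2 V.
W_ext = qΔV = (7.25×10⁻⁹ C)(-24.2 V) = -1.75×10⁻⁷ J.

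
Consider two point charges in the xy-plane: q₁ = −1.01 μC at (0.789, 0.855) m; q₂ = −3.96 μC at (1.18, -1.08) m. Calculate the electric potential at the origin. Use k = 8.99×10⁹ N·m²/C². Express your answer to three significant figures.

The total potential is the scalar sum of each charge's contribution, V = Σ kqᵢ/rᵢ.
Distances from the field point to each charge: r₁ = 1.16 m, r₂ = 1.60 m.
V = k[(-1.01×10⁻⁶)/(1.16) + (-3.96×10⁻⁶)/(1.60)] = -3.01×10⁴ V.

-3.01×10⁴ V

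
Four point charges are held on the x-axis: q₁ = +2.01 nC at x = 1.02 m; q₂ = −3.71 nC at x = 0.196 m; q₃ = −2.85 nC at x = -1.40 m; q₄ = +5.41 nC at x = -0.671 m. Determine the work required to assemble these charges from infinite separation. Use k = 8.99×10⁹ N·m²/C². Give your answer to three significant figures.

The work to assemble the configuration equals its total potential energy, U = Σ kqᵢqⱼ/rᵢⱼ over all pairs.
Pair separations: r₁₂ = 0.824 m, r₁₃ = 2.42 m, r₁₄ = 1.69 m, r₂₃ = 1.60 m, r₂₄ = 0.867 m, r₃₄ = 0.729 m.
Summing all 6 pair terms gives U = -3.84×10⁻⁷ J.

-3.84×10⁻⁷ J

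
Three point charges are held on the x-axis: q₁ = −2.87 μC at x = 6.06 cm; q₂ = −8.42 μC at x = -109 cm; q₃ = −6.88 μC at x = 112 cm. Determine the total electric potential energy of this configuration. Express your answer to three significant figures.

0.592 J

The work to assemble the configuration equals its total potential energy, U = Σ kqᵢqⱼ/rᵢⱼ over all pairs.
Pair separations: r₁₂ = 1.15 m, r₁₃ = 1.06 m, r₂₃ = 2.21 m.
U = (0.189) + (0.168) + (0.236) = 0.592 J.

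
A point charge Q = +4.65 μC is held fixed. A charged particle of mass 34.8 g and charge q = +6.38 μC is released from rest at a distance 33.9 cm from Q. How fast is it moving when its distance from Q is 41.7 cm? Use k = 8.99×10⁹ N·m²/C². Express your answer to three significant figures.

Only the electrostatic force acts, so mechanical energy is conserved: ½mv² = U₁ − U₂ = kQq(1/r₁ − 1/r₂).
U₁ − U₂ = (8.99×10⁹ N·m²/C²)(4.65×10⁻⁶ C)(6.38×10⁻⁶ C)(1/0.339 − 1/0.417) = 0.147 J.
v = √(2·0.147/0.0348) = 2.91 m/s.

2.91 m/s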